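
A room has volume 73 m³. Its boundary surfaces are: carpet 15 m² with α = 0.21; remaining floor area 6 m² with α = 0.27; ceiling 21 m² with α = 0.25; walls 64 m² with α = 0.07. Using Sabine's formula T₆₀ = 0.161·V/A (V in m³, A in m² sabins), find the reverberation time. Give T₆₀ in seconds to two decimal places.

Summing Sᵢαᵢ: 15·0.21 + 6·0.27 + 21·0.25 + 64·0.07 = 14.50 m².
T₆₀ = 0.161·V/A = 0.161·73/14.50 = 0.811 s.

0.81 s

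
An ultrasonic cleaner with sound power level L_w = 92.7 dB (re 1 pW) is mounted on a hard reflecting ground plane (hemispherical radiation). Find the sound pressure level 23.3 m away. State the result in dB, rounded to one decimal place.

The power spreads over a hemisphere of area 2π·r², so L_p = L_w − 10·log₁₀(2π·r²).
2π·r² = 3411 m², 10·log₁₀ of that is 35.329 dB.
L_p = 92.7 − 35.329 = 57.37 dB.

57.4 dB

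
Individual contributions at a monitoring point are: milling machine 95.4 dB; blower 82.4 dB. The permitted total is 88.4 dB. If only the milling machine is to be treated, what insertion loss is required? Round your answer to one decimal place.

Fixed contribution from the other source: Σ 10^(L/10) = 10^(82.4/10) = 1.738e+08 (82.40 dB).
To meet 88.4 dB overall, the treated milling machine may contribute at most 10^(88.4/10) − 1.738e+08 = 5.181e+08, i.e. 87.14 dB.
So the milling machine must be reduced from 95.4 to 87.14 dB: IL = 8.26 dB.

8.3 dB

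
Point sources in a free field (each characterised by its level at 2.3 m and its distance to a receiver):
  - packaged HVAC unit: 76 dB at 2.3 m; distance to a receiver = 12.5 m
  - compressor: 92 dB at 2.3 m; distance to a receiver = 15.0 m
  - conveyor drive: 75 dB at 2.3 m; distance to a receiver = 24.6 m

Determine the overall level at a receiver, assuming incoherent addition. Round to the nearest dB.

76 dB

Apply inverse-square spreading to bring every level to the receiver, then sum 10^(L/10).
packaged HVAC unit: 76 − 20·log₁₀(12.5/2.3) = 76 − 14.70 = 61.30 dB.
compressor: 92 − 20·log₁₀(15.0/2.3) = 92 − 16.29 = 75.71 dB.
conveyor drive: 75 − 20·log₁₀(24.6/2.3) = 75 − 20.58 = 54.42 dB.
Σ 10^(L/10) = 3.889e+07 → L_total = 10·log₁₀(3.889e+07) = 75.90 dB.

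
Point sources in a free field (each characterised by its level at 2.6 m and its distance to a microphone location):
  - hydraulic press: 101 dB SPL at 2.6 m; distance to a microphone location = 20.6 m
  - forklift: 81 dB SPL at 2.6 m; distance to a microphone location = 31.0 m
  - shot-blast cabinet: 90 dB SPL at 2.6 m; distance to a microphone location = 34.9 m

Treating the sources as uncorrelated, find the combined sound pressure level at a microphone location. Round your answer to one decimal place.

83.2 dB SPL

Propagate each source to the receiver with L = L_ref − 20·log₁₀(r/r_ref), then add intensities.
hydraulic press: 101 − 20·log₁₀(20.6/2.6) = 101 − 17.98 = 83.02 dB SPL.
forklift: 81 − 20·log₁₀(31.0/2.6) = 81 − 21.53 = 59.47 dB SPL.
shot-blast cabinet: 90 − 20·log₁₀(34.9/2.6) = 90 − 22.56 = 67.44 dB SPL.
Σ 10^(L/10) = 2.070e+08 → L_total = 10·log₁₀(2.070e+08) = 83.16 dB SPL.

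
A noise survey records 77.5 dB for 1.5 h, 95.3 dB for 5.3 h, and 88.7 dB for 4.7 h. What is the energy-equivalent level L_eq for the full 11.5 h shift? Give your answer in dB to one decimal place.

92.7 dB

The energy average is taken in the linear domain: L_eq = 10·log₁₀[(Σ tᵢ·10^(Lᵢ/10))/T], T = 11.5 h.
Σ tᵢ·10^(Lᵢ/10) = 1.5·10^(77.5/10) + 5.3·10^(95.3/10) + 4.7·10^(88.7/10) = 2.153e+10.
L_eq = 10·log₁₀(2.153e+10/11.5) = 92.72 dB.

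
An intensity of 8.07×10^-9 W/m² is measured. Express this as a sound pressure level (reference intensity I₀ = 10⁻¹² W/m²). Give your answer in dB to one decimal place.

I/I₀ = 8.07×10^-9/10⁻¹² = 8.07×10^3, and L = 10·log₁₀(I/I₀).
L = 10·(0.9069 + 3) = 39.07 dB.

39.1 dB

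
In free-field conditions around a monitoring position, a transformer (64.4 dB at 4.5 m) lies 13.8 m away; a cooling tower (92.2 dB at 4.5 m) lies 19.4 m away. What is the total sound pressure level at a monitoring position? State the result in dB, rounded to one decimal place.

79.5 dB

First find each source's level at the receiver (point-source: −20·log₁₀(r/r_ref)), then combine on an intensity basis.
transformer: 64.4 − 20·log₁₀(13.8/4.5) = 64.4 − 9.73 = 54.67 dB.
cooling tower: 92.2 − 20·log₁₀(19.4/4.5) = 92.2 − 12.69 = 79.51 dB.
Σ 10^(L/10) = 8.959e+07 → L_total = 10·log₁₀(8.959e+07) = 79.52 dB.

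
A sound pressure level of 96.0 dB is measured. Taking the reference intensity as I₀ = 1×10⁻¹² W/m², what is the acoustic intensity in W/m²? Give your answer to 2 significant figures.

0.0040 W/m²

I = I₀·10^(L/10) = 10⁻¹² × 10^(96.0/10) = 10^(-2.400).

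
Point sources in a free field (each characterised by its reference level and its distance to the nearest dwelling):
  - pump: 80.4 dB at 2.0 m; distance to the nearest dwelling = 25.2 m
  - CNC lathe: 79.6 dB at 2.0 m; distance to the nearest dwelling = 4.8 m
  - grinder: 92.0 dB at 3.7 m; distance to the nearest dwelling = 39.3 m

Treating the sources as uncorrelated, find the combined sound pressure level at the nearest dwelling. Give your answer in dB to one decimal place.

Apply inverse-square spreading to bring every level to the receiver, then sum 10^(L/10).
pump: 80.4 − 20·log₁₀(25.2/2.0) = 80.4 − 22.01 = 58.39 dB.
CNC lathe: 79.6 − 20·log₁₀(4.8/2.0) = 79.6 − 7.60 = 72.00 dB.
grinder: 92.0 − 20·log₁₀(39.3/3.7) = 92.0 − 20.52 = 71.48 dB.
Σ 10^(L/10) = 3.057e+07 → L_total = 10·log₁₀(3.057e+07) = 74.85 dB.

74.9 dB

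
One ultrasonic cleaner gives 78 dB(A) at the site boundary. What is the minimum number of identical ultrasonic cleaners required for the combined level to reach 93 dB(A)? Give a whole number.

The shortfall is 93 − 78 = 15.0 dB, and N units add 10·log₁₀ N, so need 10·log₁₀ N ≥ 15.0.
N ≥ 10^(15.0/10) = 31.623, so N = 32.

32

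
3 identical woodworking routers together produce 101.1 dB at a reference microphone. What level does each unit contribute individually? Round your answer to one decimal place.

3 equal contributions raise the level by 10·log₁₀ 3 = 4.771 dB, so each unit alone gives 101.1 − 4.771.

96.3 dB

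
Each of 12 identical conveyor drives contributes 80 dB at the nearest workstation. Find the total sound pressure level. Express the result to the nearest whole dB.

With 12 equal, uncorrelated contributions the intensity is 12× that of one unit, giving a rise of 10·log₁₀ 12.
L_total = 80 + 10·log₁₀(12) = 80 + 10.792 = 90.79 dB.

91 dB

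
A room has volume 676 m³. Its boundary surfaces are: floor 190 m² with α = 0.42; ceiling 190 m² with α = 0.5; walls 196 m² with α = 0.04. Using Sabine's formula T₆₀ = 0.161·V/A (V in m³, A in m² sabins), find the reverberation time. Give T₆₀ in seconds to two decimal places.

Total absorption A = 190·0.42 + 190·0.5 + 196·0.04 = 182.64 m² sabins.
T₆₀ = 0.161 × 676 / 182.64 = 0.596 s.

0.60 s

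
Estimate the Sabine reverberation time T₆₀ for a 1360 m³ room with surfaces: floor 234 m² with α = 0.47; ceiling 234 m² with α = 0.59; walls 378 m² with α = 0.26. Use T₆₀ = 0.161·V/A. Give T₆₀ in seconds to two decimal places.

A = Σ Sᵢαᵢ = 234·0.47 + 234·0.59 + 378·0.26 = 346.32 m².
T₆₀ = 0.161 × 1360 / 346.32 = 0.632 s.

0.63 s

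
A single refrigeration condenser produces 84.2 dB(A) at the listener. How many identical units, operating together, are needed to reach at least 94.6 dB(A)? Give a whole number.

N identical sources give L₁ + 10·log₁₀ N, so require 10·log₁₀ N ≥ 94.6 − 84.2 = 10.4 dB.
N ≥ 10^(10.4/10) = 10.965, so N = 11.

11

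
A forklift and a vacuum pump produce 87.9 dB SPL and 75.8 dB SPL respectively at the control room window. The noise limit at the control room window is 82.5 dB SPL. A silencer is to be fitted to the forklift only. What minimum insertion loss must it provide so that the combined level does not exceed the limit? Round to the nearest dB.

6 dB

The untreated sources together contribute 10^(75.8/10) = 3.802e+07, i.e. 75.80 dB SPL.
To meet 82.5 dB SPL overall, the treated forklift may contribute at most 10^(82.5/10) − 3.802e+07 = 1.398e+08, i.e. 81.46 dB SPL.
So the forklift must be reduced from 87.9 to 81.46 dB SPL: IL = 6.44 dB.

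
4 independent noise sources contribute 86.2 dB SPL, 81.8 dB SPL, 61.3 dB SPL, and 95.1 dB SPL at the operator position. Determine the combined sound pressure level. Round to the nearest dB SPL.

For uncorrelated sources the intensities add, so convert each level to linear form, sum, and take 10·log₁₀ of the total.
Σ 10^(L/10) = 10^(86.2/10) + 10^(81.8/10) + 10^(61.3/10) + 10^(95.1/10) = 3.806e+09.
L_total = 10·log₁₀(3.806e+09) = 95.80 dB SPL.

96 dB SPL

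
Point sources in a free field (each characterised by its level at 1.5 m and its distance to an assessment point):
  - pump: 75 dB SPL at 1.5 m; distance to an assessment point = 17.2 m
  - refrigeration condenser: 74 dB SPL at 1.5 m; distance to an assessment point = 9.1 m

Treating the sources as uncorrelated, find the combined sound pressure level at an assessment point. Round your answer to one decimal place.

Apply inverse-square spreading to bring every level to the receiver, then sum 10^(L/10).
pump: 75 − 20·log₁₀(17.2/1.5) = 75 − 21.19 = 53.81 dB SPL.
refrigeration condenser: 74 − 20·log₁₀(9.1/1.5) = 74 − 15.66 = 58.34 dB SPL.
Σ 10^(L/10) = 9.230e+05 → L_total = 10·log₁₀(9.230e+05) = 59.65 dB SPL.

59.7 dB SPL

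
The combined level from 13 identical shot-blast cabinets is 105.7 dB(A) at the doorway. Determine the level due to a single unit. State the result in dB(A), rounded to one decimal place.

13 equal contributions raise the level by 10·log₁₀ 13 = 11.139 dB, so each unit alone gives 105.7 − 11.139.

94.6 dB(A)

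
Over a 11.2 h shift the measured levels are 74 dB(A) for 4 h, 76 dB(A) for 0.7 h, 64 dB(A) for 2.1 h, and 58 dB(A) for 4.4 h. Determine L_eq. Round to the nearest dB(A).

L_eq = 10·log₁₀[(1/T)·Σ tᵢ·10^(Lᵢ/10)] with T = 11.2 h.
Σ tᵢ·10^(Lᵢ/10) = 4·10^(74/10) + 0.7·10^(76/10) + 2.1·10^(64/10) + 4.4·10^(58/10) = 1.364e+08.
L_eq = 10·log₁₀(1.364e+08/11.2) = 70.86 dB(A).

71 dB(A)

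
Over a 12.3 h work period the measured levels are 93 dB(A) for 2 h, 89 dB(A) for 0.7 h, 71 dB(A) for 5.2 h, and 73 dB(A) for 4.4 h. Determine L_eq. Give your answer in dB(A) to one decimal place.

The energy average is taken in the linear domain: L_eq = 10·log₁₀[(Σ tᵢ·10^(Lᵢ/10))/T], T = 12.3 h.
Σ tᵢ·10^(Lᵢ/10) = 2·10^(93/10) + 0.7·10^(89/10) + 5.2·10^(71/10) + 4.4·10^(73/10) = 4.700e+09.
L_eq = 10·log₁₀(4.700e+09/12.3) = 85.82 dB(A).

85.8 dB(A)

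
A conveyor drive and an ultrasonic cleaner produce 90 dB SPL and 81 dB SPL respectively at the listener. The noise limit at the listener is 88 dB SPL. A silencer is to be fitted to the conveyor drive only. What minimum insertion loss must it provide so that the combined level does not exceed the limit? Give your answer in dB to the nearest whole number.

The untreated sources together contribute 10^(81/10) = 1.259e+08, i.e. 81.00 dB SPL.
The limit corresponds to 10^(88/10) = 6.310e+08; subtracting the fixed part leaves 5.051e+08 for the conveyor drive, i.e. 87.03 dB SPL.
Required insertion loss = 90 − 87.03 = 2.97 dB.

3 dB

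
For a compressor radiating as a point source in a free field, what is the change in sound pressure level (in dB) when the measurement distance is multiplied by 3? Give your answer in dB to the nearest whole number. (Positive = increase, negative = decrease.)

A point source loses 6 dB per doubling of distance; generally ΔL = −20·log₁₀(r₂/r₁).
ΔL = −20·log₁₀(3) = -9.54 dB.

-10 dB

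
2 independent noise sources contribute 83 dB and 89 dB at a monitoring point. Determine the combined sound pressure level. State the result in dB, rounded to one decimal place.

90.0 dB

Incoherent sources combine by intensity addition: L_total = 10·log₁₀(Σ 10^(L_i/10)).
Σ 10^(L/10) = 10^(83/10) + 10^(89/10) = 9.939e+08.
L_total = 10·log₁₀(9.939e+08) = 89.97 dB.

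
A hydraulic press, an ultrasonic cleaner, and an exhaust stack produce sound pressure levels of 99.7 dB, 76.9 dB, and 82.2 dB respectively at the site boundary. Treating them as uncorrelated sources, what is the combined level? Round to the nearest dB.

Incoherent sources combine by intensity addition: L_total = 10·log₁₀(Σ 10^(L_i/10)).
Σ 10^(L/10) = 10^(99.7/10) + 10^(76.9/10) + 10^(82.2/10) = 9.547e+09.
L_total = 10·log₁₀(9.547e+09) = 99.80 dB.

100 dB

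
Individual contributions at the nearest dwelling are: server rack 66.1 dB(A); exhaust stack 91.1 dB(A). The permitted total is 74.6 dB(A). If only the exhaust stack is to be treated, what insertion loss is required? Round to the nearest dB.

17 dB

Everything except the exhaust stack sums to 10^(66.1/10) = 4.074e+06 in linear terms, 66.10 dB(A).
To meet 74.6 dB(A) overall, the treated exhaust stack may contribute at most 10^(74.6/10) − 4.074e+06 = 2.477e+07, i.e. 73.94 dB(A).
Required insertion loss = 91.1 − 73.94 = 17.16 dB.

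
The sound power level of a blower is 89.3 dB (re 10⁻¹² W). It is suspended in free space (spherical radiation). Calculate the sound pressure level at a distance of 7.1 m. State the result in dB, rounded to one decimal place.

61.3 dB

Free-field spherical radiation: L_p = L_w − 10·log₁₀(4π·r²), r = 7.1 m.
4π·r² = 633.5 m², 10·log₁₀ of that is 28.017 dB.
L_p = 89.3 − 28.017 = 61.28 dB.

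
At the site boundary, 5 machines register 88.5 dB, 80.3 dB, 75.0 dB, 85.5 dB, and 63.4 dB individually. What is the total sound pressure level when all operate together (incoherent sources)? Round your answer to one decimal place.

For uncorrelated sources the intensities add, so convert each level to linear form, sum, and take 10·log₁₀ of the total.
Σ 10^(L/10) = 10^(88.5/10) + 10^(80.3/10) + 10^(75.0/10) + 10^(85.5/10) + 10^(63.4/10) = 1.204e+09.
L_total = 10·log₁₀(1.204e+09) = 90.81 dB.

90.8 dB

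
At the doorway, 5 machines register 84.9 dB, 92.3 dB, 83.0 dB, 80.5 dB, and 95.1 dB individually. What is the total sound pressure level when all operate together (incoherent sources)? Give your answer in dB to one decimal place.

For uncorrelated sources the intensities add, so convert each level to linear form, sum, and take 10·log₁₀ of the total.
Σ 10^(L/10) = 10^(84.9/10) + 10^(92.3/10) + 10^(83.0/10) + 10^(80.5/10) + 10^(95.1/10) = 5.555e+09.
L_total = 10·log₁₀(5.555e+09) = 97.45 dB.

97.4 dB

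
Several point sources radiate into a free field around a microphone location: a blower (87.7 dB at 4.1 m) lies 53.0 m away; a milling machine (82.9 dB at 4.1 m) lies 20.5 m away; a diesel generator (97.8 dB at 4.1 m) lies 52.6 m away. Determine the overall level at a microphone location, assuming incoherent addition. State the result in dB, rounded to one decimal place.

76.8 dB

Propagate each source to the receiver with L = L_ref − 20·log₁₀(r/r_ref), then add intensities.
blower: 87.7 − 20·log₁₀(53.0/4.1) = 87.7 − 22.23 = 65.47 dB.
milling machine: 82.9 − 20·log₁₀(20.5/4.1) = 82.9 − 13.98 = 68.92 dB.
diesel generator: 97.8 − 20·log₁₀(52.6/4.1) = 97.8 − 22.16 = 75.64 dB.
Σ 10^(L/10) = 4.793e+07 → L_total = 10·log₁₀(4.793e+07) = 76.81 dB.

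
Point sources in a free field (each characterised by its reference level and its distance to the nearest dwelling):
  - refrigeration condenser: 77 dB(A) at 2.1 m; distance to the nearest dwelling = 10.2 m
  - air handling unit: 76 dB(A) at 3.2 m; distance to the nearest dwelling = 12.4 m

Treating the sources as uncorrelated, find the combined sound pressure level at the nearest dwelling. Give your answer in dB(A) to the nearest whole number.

First find each source's level at the receiver (point-source: −20·log₁₀(r/r_ref)), then combine on an intensity basis.
refrigeration condenser: 77 − 20·log₁₀(10.2/2.1) = 77 − 13.73 = 63.27 dB(A).
air handling unit: 76 − 20·log₁₀(12.4/3.2) = 76 − 11.77 = 64.23 dB(A).
Σ 10^(L/10) = 4.776e+06 → L_total = 10·log₁₀(4.776e+06) = 66.79 dB(A).

67 dB(A)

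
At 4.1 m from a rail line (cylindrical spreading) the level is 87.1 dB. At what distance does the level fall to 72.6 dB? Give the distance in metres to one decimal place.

115.6 m

For a line source L₁ − L₂ = 10·log₁₀(r₂/r₁), so r₂ = r₁·10^((L₁−L₂)/10).
r₂ = 4.1·10^((87.1−72.6)/10) = 4.1·10^(14.5/10) = 115.55 m.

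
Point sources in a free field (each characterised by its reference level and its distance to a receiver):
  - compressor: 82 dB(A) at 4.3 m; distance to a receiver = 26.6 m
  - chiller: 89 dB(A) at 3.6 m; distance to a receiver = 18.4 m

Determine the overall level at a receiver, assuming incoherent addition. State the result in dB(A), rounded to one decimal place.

Apply inverse-square spreading to bring every level to the receiver, then sum 10^(L/10).
compressor: 82 − 20·log₁₀(26.6/4.3) = 82 − 15.83 = 66.17 dB(A).
chiller: 89 − 20·log₁₀(18.4/3.6) = 89 − 14.17 = 74.83 dB(A).
Σ 10^(L/10) = 3.455e+07 → L_total = 10·log₁₀(3.455e+07) = 75.38 dB(A).

75.4 dB(A)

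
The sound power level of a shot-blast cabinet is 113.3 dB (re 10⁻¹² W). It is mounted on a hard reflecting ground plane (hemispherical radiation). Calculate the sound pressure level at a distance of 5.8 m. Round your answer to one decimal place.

L_p = L_w − 10·log₁₀(2π·r²) with r = 5.8 m.
2π·r² = 211.4 m², 10·log₁₀ of that is 23.250 dB.
L_p = 113.3 − 23.250 = 90.05 dB.

90.0 dB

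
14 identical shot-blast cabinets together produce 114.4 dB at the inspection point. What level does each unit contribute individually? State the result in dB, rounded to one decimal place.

For N identical incoherent sources L_total = L₁ + 10·log₁₀ N, so L₁ = 114.4 − 10·log₁₀(14) = 114.4 − 11.461.

102.9 dB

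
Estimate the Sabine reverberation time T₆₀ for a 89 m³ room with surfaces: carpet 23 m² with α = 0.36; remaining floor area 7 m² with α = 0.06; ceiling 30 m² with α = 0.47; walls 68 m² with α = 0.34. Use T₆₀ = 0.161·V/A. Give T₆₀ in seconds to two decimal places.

0.31 s

Summing Sᵢαᵢ: 23·0.36 + 7·0.06 + 30·0.47 + 68·0.34 = 45.92 m².
T₆₀ = 0.161 × 89 / 45.92 = 0.312 s.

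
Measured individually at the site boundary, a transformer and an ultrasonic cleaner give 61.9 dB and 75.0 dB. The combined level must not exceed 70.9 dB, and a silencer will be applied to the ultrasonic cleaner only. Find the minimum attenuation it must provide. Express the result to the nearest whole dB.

The untreated sources together contribute 10^(61.9/10) = 1.549e+06, i.e. 61.90 dB.
The limit corresponds to 10^(70.9/10) = 1.230e+07; subtracting the fixed part leaves 1.075e+07 for the ultrasonic cleaner, i.e. 70.32 dB.
Required insertion loss = 75.0 − 70.32 = 4.68 dB.

5 dB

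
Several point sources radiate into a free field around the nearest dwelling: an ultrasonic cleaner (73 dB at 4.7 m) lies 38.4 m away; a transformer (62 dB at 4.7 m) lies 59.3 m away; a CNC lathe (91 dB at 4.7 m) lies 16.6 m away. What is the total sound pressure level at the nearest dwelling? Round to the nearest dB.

Apply inverse-square spreading to bring every level to the receiver, then sum 10^(L/10).
ultrasonic cleaner: 73 − 20·log₁₀(38.4/4.7) = 73 − 18.24 = 54.76 dB.
transformer: 62 − 20·log₁₀(59.3/4.7) = 62 − 22.02 = 39.98 dB.
CNC lathe: 91 − 20·log₁₀(16.6/4.7) = 91 − 10.96 = 80.04 dB.
Σ 10^(L/10) = 1.012e+08 → L_total = 10·log₁₀(1.012e+08) = 80.05 dB.

80 dB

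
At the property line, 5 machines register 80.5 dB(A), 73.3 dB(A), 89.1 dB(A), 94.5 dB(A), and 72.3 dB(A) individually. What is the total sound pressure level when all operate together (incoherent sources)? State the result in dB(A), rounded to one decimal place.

Incoherent sources combine by intensity addition: L_total = 10·log₁₀(Σ 10^(L_i/10)).
Σ 10^(L/10) = 10^(80.5/10) + 10^(73.3/10) + 10^(89.1/10) + 10^(94.5/10) + 10^(72.3/10) = 3.782e+09.
L_total = 10·log₁₀(3.782e+09) = 95.78 dB(A).

95.8 dB(A)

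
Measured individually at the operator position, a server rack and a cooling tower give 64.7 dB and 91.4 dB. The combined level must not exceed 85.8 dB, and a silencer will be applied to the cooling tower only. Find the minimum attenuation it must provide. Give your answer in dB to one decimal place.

The untreated sources together contribute 10^(64.7/10) = 2.951e+06, i.e. 64.70 dB.
The limit corresponds to 10^(85.8/10) = 3.802e+08; subtracting the fixed part leaves 3.772e+08 for the cooling tower, i.e. 85.77 dB.
So the cooling tower must be reduced from 91.4 to 85.77 dB: IL = 5.63 dB.

5.6 dB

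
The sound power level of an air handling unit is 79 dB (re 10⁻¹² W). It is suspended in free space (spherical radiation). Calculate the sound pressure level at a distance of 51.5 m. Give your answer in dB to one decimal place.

Free-field spherical radiation: L_p = L_w − 10·log₁₀(4π·r²), r = 51.5 m.
4π·r² = 3.333e+04 m², 10·log₁₀ of that is 45.228 dB.
L_p = 79 − 45.228 = 33.77 dB.

33.8 dB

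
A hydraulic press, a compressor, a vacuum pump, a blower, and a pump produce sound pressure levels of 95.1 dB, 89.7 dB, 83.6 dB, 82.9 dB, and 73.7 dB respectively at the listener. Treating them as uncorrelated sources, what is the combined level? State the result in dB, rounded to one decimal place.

96.6 dB

For uncorrelated sources the intensities add, so convert each level to linear form, sum, and take 10·log₁₀ of the total.
Σ 10^(L/10) = 10^(95.1/10) + 10^(89.7/10) + 10^(83.6/10) + 10^(82.9/10) + 10^(73.7/10) = 4.617e+09.
L_total = 10·log₁₀(4.617e+09) = 96.64 dB.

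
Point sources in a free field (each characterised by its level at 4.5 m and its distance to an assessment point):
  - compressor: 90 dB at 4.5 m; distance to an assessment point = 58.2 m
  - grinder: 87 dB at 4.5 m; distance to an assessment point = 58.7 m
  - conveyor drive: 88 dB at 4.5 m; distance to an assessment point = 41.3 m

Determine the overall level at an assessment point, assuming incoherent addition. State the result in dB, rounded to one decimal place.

First find each source's level at the receiver (point-source: −20·log₁₀(r/r_ref)), then combine on an intensity basis.
compressor: 90 − 20·log₁₀(58.2/4.5) = 90 − 22.23 = 67.77 dB.
grinder: 87 − 20·log₁₀(58.7/4.5) = 87 − 22.31 = 64.69 dB.
conveyor drive: 88 − 20·log₁₀(41.3/4.5) = 88 − 19.25 = 68.75 dB.
Σ 10^(L/10) = 1.641e+07 → L_total = 10·log₁₀(1.641e+07) = 72.15 dB.

72.2 dB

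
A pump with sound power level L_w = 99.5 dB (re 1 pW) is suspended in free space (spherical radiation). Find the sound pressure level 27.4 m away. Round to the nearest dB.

L_p = L_w − 10·log₁₀(4π·r²) with r = 27.4 m.
4π·r² = 9434 m², 10·log₁₀ of that is 39.747 dB.
L_p = 99.5 − 39.747 = 59.75 dB.

60 dB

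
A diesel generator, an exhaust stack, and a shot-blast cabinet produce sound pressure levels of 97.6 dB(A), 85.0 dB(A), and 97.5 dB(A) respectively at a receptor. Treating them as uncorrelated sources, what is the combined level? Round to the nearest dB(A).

101 dB(A)

Incoherent sources combine by intensity addition: L_total = 10·log₁₀(Σ 10^(L_i/10)).
Σ 10^(L/10) = 10^(97.6/10) + 10^(85.0/10) + 10^(97.5/10) = 1.169e+10.
L_total = 10·log₁₀(1.169e+10) = 100.68 dB(A).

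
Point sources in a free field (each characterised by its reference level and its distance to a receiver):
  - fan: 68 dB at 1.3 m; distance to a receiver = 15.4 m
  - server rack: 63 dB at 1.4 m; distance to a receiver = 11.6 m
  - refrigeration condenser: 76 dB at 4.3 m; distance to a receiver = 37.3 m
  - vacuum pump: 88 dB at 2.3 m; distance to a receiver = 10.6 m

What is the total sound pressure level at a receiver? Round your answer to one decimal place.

74.8 dB

Propagate each source to the receiver with L = L_ref − 20·log₁₀(r/r_ref), then add intensities.
fan: 68 − 20·log₁₀(15.4/1.3) = 68 − 21.47 = 46.53 dB.
server rack: 63 − 20·log₁₀(11.6/1.4) = 63 − 18.37 = 44.63 dB.
refrigeration condenser: 76 − 20·log₁₀(37.3/4.3) = 76 − 18.76 = 57.24 dB.
vacuum pump: 88 − 20·log₁₀(10.6/2.3) = 88 − 13.27 = 74.73 dB.
Σ 10^(L/10) = 3.031e+07 → L_total = 10·log₁₀(3.031e+07) = 74.82 dB.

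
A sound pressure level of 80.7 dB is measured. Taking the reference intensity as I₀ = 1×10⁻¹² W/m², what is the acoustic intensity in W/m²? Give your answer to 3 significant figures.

0.000117 W/m²

L = 10·log₁₀(I/I₀) ⇒ I = I₀·10^(L/10) = 10⁻¹² × 10^8.07.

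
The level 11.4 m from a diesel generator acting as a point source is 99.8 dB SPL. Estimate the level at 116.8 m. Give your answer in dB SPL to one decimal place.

For a point source, L₂ = L₁ − 20·log₁₀(r₂/r₁).
L₂ = 99.8 − 20·log₁₀(116.8/11.4) = 99.8 − 20.211 = 79.59 dB SPL.

79.6 dB SPL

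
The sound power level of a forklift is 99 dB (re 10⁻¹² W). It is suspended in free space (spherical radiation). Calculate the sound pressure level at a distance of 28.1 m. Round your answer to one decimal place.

Free-field spherical radiation: L_p = L_w − 10·log₁₀(4π·r²), r = 28.1 m.
4π·r² = 9923 m², 10·log₁₀ of that is 39.966 dB.
L_p = 99 − 39.966 = 59.03 dB.

59.0 dB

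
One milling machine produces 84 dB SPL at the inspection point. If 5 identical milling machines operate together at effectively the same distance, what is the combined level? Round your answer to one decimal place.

91.0 dB SPL

L_total = L₁ + 10·log₁₀ N for N identical incoherent sources.
L_total = 84 + 10·log₁₀(5) = 84 + 6.990 = 90.99 dB SPL.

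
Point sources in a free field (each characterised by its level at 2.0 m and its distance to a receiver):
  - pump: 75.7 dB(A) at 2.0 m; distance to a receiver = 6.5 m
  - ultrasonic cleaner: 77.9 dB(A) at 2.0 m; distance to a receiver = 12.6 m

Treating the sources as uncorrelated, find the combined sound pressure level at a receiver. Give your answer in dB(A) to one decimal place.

67.1 dB(A)

Propagate each source to the receiver with L = L_ref − 20·log₁₀(r/r_ref), then add intensities.
pump: 75.7 − 20·log₁₀(6.5/2.0) = 75.7 − 10.24 = 65.46 dB(A).
ultrasonic cleaner: 77.9 − 20·log₁₀(12.6/2.0) = 77.9 − 15.99 = 61.91 dB(A).
Σ 10^(L/10) = 5.071e+06 → L_total = 10·log₁₀(5.071e+06) = 67.05 dB(A).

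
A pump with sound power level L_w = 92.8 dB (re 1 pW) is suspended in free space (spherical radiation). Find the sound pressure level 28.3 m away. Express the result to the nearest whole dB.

53 dB

Free-field spherical radiation: L_p = L_w − 10·log₁₀(4π·r²), r = 28.3 m.
4π·r² = 1.006e+04 m², 10·log₁₀ of that is 40.028 dB.
L_p = 92.8 − 40.028 = 52.77 dB.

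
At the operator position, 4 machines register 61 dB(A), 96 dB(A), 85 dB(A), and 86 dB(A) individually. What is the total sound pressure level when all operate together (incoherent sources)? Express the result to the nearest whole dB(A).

97 dB(A)

Incoherent sources combine by intensity addition: L_total = 10·log₁₀(Σ 10^(L_i/10)).
Σ 10^(L/10) = 10^(61/10) + 10^(96/10) + 10^(85/10) + 10^(86/10) = 4.697e+09.
L_total = 10·log₁₀(4.697e+09) = 96.72 dB(A).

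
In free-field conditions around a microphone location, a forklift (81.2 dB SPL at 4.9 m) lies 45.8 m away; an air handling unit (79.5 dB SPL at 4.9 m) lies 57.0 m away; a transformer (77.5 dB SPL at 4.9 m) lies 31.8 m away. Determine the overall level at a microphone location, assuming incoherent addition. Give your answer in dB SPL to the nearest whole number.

Propagate each source to the receiver with L = L_ref − 20·log₁₀(r/r_ref), then add intensities.
forklift: 81.2 − 20·log₁₀(45.8/4.9) = 81.2 − 19.41 = 61.79 dB SPL.
air handling unit: 79.5 − 20·log₁₀(57.0/4.9) = 79.5 − 21.31 = 58.19 dB SPL.
transformer: 77.5 − 20·log₁₀(31.8/4.9) = 77.5 − 16.24 = 61.26 dB SPL.
Σ 10^(L/10) = 3.503e+06 → L_total = 10·log₁₀(3.503e+06) = 65.44 dB SPL.

65 dB SPL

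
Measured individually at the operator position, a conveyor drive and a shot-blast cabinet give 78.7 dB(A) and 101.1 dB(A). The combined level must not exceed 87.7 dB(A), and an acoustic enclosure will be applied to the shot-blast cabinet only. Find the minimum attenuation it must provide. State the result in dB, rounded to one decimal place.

Fixed contribution from the other source: Σ 10^(L/10) = 10^(78.7/10) = 7.413e+07 (78.70 dB(A)).
The limit corresponds to 10^(87.7/10) = 5.888e+08; subtracting the fixed part leaves 5.147e+08 for the shot-blast cabinet, i.e. 87.12 dB(A).
Required insertion loss = 101.1 − 87.12 = 13.98 dB.

14.0 dB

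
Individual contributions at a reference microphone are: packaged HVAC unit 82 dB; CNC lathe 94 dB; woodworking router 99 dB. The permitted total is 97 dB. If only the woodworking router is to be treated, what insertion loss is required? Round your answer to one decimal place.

Everything except the woodworking router sums to 10^(82/10) + 10^(94/10) = 2.670e+09 in linear terms, 94.27 dB.
The limit corresponds to 10^(97/10) = 5.012e+09; subtracting the fixed part leaves 2.341e+09 for the woodworking router, i.e. 93.69 dB.
Required insertion loss = 99 − 93.69 = 5.31 dB.

5.3 dB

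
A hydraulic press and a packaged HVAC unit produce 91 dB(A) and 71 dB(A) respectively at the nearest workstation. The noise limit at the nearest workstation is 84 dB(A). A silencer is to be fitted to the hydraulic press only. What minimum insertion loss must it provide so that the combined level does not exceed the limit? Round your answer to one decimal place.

Everything except the hydraulic press sums to 10^(71/10) = 1.259e+07 in linear terms, 71.00 dB(A).
To meet 84 dB(A) overall, the treated hydraulic press may contribute at most 10^(84/10) − 1.259e+07 = 2.386e+08, i.e. 83.78 dB(A).
Required insertion loss = 91 − 83.78 = 7.22 dB.

7.2 dB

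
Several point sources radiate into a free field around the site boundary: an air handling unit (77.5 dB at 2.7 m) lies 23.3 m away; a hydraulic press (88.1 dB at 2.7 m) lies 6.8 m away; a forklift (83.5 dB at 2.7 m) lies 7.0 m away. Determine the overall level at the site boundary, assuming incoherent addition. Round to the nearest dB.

Apply inverse-square spreading to bring every level to the receiver, then sum 10^(L/10).
air handling unit: 77.5 − 20·log₁₀(23.3/2.7) = 77.5 − 18.72 = 58.78 dB.
hydraulic press: 88.1 − 20·log₁₀(6.8/2.7) = 88.1 − 8.02 = 80.08 dB.
forklift: 83.5 − 20·log₁₀(7.0/2.7) = 83.5 − 8.27 = 75.23 dB.
Σ 10^(L/10) = 1.359e+08 → L_total = 10·log₁₀(1.359e+08) = 81.33 dB.

81 dB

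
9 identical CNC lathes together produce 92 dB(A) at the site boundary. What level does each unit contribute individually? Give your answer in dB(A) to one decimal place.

For N identical incoherent sources L_total = L₁ + 10·log₁₀ N, so L₁ = 92 − 10·log₁₀(9) = 92 − 9.542.

82.5 dB(A)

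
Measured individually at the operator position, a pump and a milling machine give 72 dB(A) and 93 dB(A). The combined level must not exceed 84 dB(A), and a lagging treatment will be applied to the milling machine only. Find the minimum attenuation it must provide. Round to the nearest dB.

9 dB

Everything except the milling machine sums to 10^(72/10) = 1.585e+07 in linear terms, 72.00 dB(A).
To meet 84 dB(A) overall, the treated milling machine may contribute at most 10^(84/10) − 1.585e+07 = 2.353e+08, i.e. 83.72 dB(A).
Required insertion loss = 93 − 83.72 = 9.28 dB.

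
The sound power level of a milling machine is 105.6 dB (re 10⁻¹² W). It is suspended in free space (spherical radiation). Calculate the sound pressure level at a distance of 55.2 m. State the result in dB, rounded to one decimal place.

59.8 dB

Free-field spherical radiation: L_p = L_w − 10·log₁₀(4π·r²), r = 55.2 m.
4π·r² = 3.829e+04 m², 10·log₁₀ of that is 45.831 dB.
L_p = 105.6 − 45.831 = 59.77 dB.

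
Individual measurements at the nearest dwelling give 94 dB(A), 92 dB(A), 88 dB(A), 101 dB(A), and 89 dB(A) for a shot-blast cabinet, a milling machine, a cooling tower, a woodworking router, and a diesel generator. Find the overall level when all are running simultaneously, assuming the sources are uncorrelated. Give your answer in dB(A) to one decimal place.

Incoherent sources combine by intensity addition: L_total = 10·log₁₀(Σ 10^(L_i/10)).
Σ 10^(L/10) = 10^(94/10) + 10^(92/10) + 10^(88/10) + 10^(101/10) + 10^(89/10) = 1.811e+10.
L_total = 10·log₁₀(1.811e+10) = 102.58 dB(A).

102.6 dB(A)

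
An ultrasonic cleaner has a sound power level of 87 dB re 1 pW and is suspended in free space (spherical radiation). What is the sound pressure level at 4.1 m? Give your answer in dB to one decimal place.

The power spreads over a sphere of area 4π·r², so L_p = L_w − 10·log₁₀(4π·r²).
4π·r² = 211.2 m², 10·log₁₀ of that is 23.248 dB.
L_p = 87 − 23.248 = 63.75 dB.

63.8 dB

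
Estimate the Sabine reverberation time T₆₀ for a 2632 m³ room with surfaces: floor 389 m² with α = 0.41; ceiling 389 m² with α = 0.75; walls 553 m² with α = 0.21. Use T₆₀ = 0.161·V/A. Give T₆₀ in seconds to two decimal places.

0.75 s

A = Σ Sᵢαᵢ = 389·0.41 + 389·0.75 + 553·0.21 = 567.37 m².
T₆₀ = 0.161·V/A = 0.161·2632/567.37 = 0.747 s.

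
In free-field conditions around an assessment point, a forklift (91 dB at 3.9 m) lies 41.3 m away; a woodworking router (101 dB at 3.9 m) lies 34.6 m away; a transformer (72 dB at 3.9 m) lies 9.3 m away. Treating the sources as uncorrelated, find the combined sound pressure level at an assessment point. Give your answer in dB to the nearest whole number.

First find each source's level at the receiver (point-source: −20·log₁₀(r/r_ref)), then combine on an intensity basis.
forklift: 91 − 20·log₁₀(41.3/3.9) = 91 − 20.50 = 70.50 dB.
woodworking router: 101 − 20·log₁₀(34.6/3.9) = 101 − 18.96 = 82.04 dB.
transformer: 72 − 20·log₁₀(9.3/3.9) = 72 − 7.55 = 64.45 dB.
Σ 10^(L/10) = 1.740e+08 → L_total = 10·log₁₀(1.740e+08) = 82.40 dB.

82 dB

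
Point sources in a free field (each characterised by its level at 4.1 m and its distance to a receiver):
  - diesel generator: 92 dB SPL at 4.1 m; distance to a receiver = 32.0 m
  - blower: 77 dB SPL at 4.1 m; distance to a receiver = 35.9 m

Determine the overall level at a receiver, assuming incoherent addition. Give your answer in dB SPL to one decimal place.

74.3 dB SPL

Propagate each source to the receiver with L = L_ref − 20·log₁₀(r/r_ref), then add intensities.
diesel generator: 92 − 20·log₁₀(32.0/4.1) = 92 − 17.85 = 74.15 dB SPL.
blower: 77 − 20·log₁₀(35.9/4.1) = 77 − 18.85 = 58.15 dB SPL.
Σ 10^(L/10) = 2.667e+07 → L_total = 10·log₁₀(2.667e+07) = 74.26 dB SPL.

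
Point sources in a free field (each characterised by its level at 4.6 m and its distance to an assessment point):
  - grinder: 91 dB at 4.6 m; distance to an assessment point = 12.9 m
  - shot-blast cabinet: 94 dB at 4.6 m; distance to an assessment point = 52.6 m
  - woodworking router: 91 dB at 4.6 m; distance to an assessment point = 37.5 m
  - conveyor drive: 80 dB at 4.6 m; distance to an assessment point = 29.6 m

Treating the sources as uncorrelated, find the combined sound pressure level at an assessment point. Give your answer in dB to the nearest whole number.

83 dB

Apply inverse-square spreading to bring every level to the receiver, then sum 10^(L/10).
grinder: 91 − 20·log₁₀(12.9/4.6) = 91 − 8.96 = 82.04 dB.
shot-blast cabinet: 94 − 20·log₁₀(52.6/4.6) = 94 − 21.16 = 72.84 dB.
woodworking router: 91 − 20·log₁₀(37.5/4.6) = 91 − 18.23 = 72.77 dB.
conveyor drive: 80 − 20·log₁₀(29.6/4.6) = 80 − 16.17 = 63.83 dB.
Σ 10^(L/10) = 2.006e+08 → L_total = 10·log₁₀(2.006e+08) = 83.02 dB.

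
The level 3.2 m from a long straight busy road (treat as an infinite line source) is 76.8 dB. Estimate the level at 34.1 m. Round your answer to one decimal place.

Cylindrical spreading from a line source gives a 10·log₁₀(r₂/r₁) drop.
L₂ = 76.8 − 10·log₁₀(34.1/3.2) = 76.8 − 10.276 = 66.52 dB.

66.5 dB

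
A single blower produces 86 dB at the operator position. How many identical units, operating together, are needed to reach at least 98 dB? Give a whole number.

Need L₁ + 10·log₁₀ N ≥ 98, i.e. log₁₀ N ≥ 1.20.
N ≥ 10^(12.0/10) = 15.849, so N = 16.

16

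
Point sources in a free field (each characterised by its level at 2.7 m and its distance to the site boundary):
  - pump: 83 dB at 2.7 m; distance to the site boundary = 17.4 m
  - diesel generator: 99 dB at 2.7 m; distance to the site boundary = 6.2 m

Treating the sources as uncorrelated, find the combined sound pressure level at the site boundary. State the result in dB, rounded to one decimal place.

91.8 dB

First find each source's level at the receiver (point-source: −20·log₁₀(r/r_ref)), then combine on an intensity basis.
pump: 83 − 20·log₁₀(17.4/2.7) = 83 − 16.18 = 66.82 dB.
diesel generator: 99 − 20·log₁₀(6.2/2.7) = 99 − 7.22 = 91.78 dB.
Σ 10^(L/10) = 1.511e+09 → L_total = 10·log₁₀(1.511e+09) = 91.79 dB.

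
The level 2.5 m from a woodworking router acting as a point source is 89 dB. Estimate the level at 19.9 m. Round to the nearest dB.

71 dB

For a point source, L₂ = L₁ − 20·log₁₀(r₂/r₁).
L₂ = 89 − 20·log₁₀(19.9/2.5) = 89 − 18.018 = 70.98 dB.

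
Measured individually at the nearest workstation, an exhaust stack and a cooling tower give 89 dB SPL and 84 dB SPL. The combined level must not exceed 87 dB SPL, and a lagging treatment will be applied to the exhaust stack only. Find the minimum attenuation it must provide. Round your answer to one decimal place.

The untreated sources together contribute 10^(84/10) = 2.512e+08, i.e. 84.00 dB SPL.
To meet 87 dB SPL overall, the treated exhaust stack may contribute at most 10^(87/10) − 2.512e+08 = 2.500e+08, i.e. 83.98 dB SPL.
So the exhaust stack must be reduced from 89 to 83.98 dB SPL: IL = 5.02 dB.

5.0 dB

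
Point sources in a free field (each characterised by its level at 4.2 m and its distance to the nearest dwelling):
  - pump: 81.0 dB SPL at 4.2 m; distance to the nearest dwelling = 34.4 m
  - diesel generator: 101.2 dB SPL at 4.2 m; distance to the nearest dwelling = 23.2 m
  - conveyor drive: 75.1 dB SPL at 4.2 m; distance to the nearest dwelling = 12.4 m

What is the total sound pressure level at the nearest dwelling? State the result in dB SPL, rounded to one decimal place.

86.4 dB SPL

Apply inverse-square spreading to bring every level to the receiver, then sum 10^(L/10).
pump: 81.0 − 20·log₁₀(34.4/4.2) = 81.0 − 18.27 = 62.73 dB SPL.
diesel generator: 101.2 − 20·log₁₀(23.2/4.2) = 101.2 − 14.84 = 86.36 dB SPL.
conveyor drive: 75.1 − 20·log₁₀(12.4/4.2) = 75.1 − 9.40 = 65.70 dB SPL.
Σ 10^(L/10) = 4.376e+08 → L_total = 10·log₁₀(4.376e+08) = 86.41 dB SPL.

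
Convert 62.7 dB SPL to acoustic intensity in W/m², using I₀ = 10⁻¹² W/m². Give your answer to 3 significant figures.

1.86e-06 W/m²

I/I₀ = 10^(62.7/10) = 1.862e+06, so I = 1.862e+06 × 10⁻¹² W/m².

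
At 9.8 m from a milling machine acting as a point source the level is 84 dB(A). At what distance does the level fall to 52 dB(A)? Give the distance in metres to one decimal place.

For a point source L₁ − L₂ = 20·log₁₀(r₂/r₁), so r₂ = r₁·10^((L₁−L₂)/20).
r₂ = 9.8·10^((84−52)/20) = 9.8·10^(32.0/20) = 390.15 m.

390.1 m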